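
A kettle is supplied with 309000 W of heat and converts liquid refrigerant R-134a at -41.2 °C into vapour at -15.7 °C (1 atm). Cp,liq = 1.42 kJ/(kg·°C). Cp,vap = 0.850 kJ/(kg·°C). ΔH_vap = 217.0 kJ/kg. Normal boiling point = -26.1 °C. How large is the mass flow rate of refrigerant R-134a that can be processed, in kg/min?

Δh = 1.42×(-26.1−-41.2) + 217.0 + 0.850×(-15.7−-26.1) = 247.28 kJ/kg
Q = 309000 W = 309 kJ/s = 18540 kJ/min
ṁ = Q/Δh = 18540 / 247.28 = 74.975 kg/min

ṁ = 75.0 kg/min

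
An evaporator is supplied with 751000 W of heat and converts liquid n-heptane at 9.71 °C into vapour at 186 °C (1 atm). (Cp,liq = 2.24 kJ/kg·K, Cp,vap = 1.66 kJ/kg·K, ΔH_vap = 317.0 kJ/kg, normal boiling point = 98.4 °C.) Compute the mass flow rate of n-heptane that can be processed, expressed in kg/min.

ṁ = 68.2 kg/min

Δh = 2.24×(98.4−9.71) + 317.0 + 1.66×(186−98.4) = 661.08 kJ/kg
Q = 751000 W = 751 kJ/s = 45060 kJ/min
ṁ = Q/Δh = 45060 / 661.08 = 68.161 kg/min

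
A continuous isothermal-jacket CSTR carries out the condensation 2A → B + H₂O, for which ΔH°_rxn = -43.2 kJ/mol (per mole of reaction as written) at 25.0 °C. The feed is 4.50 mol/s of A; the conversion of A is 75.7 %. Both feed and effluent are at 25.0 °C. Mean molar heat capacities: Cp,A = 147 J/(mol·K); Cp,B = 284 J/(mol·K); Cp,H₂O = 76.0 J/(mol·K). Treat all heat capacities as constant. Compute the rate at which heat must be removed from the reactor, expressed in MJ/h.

Extent of reaction ξ = 0.757 × 4.50 / 2 = 1.7032 mol/s
Reaction term: ξ·ΔH°_rxn = 1.7032 × -43.2 = -73.58 kJ/s
Q = ΔH = -73.58 kJ/s = -73.58 kW
Heat removed = 264.89 MJ/h

Q_out = 265 MJ/h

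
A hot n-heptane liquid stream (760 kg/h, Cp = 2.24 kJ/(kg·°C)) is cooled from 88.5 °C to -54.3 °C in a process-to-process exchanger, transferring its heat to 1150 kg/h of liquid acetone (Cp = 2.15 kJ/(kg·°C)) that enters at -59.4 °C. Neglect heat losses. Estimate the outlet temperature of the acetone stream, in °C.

Heat released by hot stream: Q = 760 × 2.24 × (88.5 − -54.3) = 243100 kJ/h
Energy balance on cold side (adiabatic exchanger): Q = ṁ_c·Cp_c·(T_c,out − T_c,in)
T_c,out = -59.4 + 243100/(1150 × 2.15) = 38.923 °C

T_c,out = 38.9 °C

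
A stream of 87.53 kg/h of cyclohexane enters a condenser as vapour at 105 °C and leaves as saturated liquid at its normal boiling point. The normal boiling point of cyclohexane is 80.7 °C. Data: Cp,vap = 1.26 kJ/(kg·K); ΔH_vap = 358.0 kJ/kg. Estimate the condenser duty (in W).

vapour 105→80.7 °C: -30.618 kJ/kg
condensation at 80.7 °C: -358 kJ/kg
Δh = -30.618 + -358 = -388.62 kJ/kg
Q = ṁ·Δh = 87.53 kg/h × -388.62 kJ/kg = -34016 kJ/h
|Q| = 9.4488 kW = 9448.8 W

Q_c = 9450 W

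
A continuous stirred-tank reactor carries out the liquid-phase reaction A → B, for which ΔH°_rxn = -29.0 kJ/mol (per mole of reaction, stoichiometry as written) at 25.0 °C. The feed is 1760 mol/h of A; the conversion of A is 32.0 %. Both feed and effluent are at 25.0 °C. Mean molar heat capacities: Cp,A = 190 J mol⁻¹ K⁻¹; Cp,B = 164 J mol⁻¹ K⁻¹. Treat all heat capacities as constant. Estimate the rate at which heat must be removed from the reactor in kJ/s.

Extent of reaction ξ = 0.320 × 1760 = 563.2 mol/h
Reaction term: ξ·ΔH°_rxn = 563.2 × -29.0 = -16333 kJ/h
Q = ΔH = -16333 kJ/h = -4.5369 kW
Heat removed = 4.5369 kJ/s

Q_out = 4.54 kJ/s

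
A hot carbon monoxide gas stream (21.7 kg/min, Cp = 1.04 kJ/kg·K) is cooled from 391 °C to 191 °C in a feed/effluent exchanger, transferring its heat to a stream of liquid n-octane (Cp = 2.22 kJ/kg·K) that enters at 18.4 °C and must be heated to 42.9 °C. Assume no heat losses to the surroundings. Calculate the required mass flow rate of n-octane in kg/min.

ṁ_c = 83.0 kg/min

Heat released by hot stream: Q = 21.7 × 1.04 × (391 − 191) = 4513.6 kJ/min
Energy balance on cold side (adiabatic exchanger): Q = ṁ_c·Cp_c·(T_c,out − T_c,in)
ṁ_c = 4513.6 / [2.22 × (42.9 − 18.4)] = 82.986 kg/min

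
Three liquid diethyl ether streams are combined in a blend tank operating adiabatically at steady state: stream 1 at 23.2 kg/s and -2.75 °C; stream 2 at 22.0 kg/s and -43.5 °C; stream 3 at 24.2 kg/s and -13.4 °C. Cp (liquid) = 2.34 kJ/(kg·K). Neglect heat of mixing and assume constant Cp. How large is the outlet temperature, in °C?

T_out = -19.4 °C

Energy balance with Q = 0: Σ ṁᵢCp,ᵢ(T_out − Tᵢ) = 0
Σ ṁᵢCp,ᵢTᵢ = 23.2×2.34×-2.75 + 22.0×2.34×-43.5 + 24.2×2.34×-13.4 = -3147.5
Σ ṁᵢCp,ᵢ = 23.2×2.34 + 22.0×2.34 + 24.2×2.34 = 162.4
T_out = -3147.5 / 162.4 = -19.382 °C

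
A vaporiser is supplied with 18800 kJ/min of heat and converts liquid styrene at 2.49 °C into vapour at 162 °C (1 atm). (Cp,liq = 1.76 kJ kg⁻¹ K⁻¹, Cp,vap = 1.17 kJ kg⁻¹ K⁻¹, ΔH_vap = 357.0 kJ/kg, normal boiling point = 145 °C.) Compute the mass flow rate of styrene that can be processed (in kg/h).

ṁ = 1800 kg/h

Δh = 1.76×(145−2.49) + 357.0 + 1.17×(162−145) = 627.71 kJ/kg
Q = 18800 kJ/min = 313.33 kJ/s = 1.128e+06 kJ/h
ṁ = Q/Δh = 1.128e+06 / 627.71 = 1797 kg/h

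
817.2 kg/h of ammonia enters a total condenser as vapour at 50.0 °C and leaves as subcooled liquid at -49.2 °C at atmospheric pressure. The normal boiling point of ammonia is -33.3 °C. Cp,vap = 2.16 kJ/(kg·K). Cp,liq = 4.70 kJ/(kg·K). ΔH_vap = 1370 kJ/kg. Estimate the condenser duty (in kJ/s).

vapour 50.0→-33.3 °C: -179.93 kJ/kg
condensation at -33.3 °C: -1370 kJ/kg
liquid -33.3→-49.2 °C: -74.73 kJ/kg
Δh = -179.93 + -1370 + -74.73 = -1624.7 kJ/kg
Q = ṁ·Δh = 817.2 kg/h × -1624.7 kJ/kg = -1.3277e+06 kJ/h
|Q| = 368.8 kW

Q_c = 369 kJ/s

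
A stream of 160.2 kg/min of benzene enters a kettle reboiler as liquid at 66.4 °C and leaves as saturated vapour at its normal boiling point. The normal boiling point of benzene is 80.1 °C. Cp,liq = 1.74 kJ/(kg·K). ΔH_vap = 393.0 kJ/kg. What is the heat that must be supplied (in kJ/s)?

liquid 66.4→80.1 °C: 23.838 kJ/kg
vaporisation at 80.1 °C: 393 kJ/kg
Δh = 23.838 + 393 = 416.84 kJ/kg
Q = ṁ·Δh = 160.2 kg/min × 416.84 kJ/kg = 66777 kJ/min
|Q| = 1113 kW

Q = 1110 kJ/s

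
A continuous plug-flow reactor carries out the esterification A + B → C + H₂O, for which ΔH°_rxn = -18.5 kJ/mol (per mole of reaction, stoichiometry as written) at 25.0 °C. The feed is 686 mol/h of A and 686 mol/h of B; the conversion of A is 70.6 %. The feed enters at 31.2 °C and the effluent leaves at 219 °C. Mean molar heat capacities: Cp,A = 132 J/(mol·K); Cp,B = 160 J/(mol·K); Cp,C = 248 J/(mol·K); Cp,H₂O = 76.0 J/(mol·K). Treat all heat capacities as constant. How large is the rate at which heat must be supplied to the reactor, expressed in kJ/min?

Q_in = 528 kJ/min

Extent of reaction ξ = 0.706 × 686 = 484.32 mol/h
Reaction term: ξ·ΔH°_rxn = 484.32 × -18.5 = -8959.8 kJ/h
Sensible, feed 31.2→25 °C: -1241.9 kJ/h
Outlet flows (mol/h): A 201.68, B 201.68, C 484.32, H₂O 484.32
Sensible, products 25→219 °C: 41867 kJ/h
Q = ΔH = 31665 kJ/h = 8.7959 kW
Heat supplied = 527.76 kJ/min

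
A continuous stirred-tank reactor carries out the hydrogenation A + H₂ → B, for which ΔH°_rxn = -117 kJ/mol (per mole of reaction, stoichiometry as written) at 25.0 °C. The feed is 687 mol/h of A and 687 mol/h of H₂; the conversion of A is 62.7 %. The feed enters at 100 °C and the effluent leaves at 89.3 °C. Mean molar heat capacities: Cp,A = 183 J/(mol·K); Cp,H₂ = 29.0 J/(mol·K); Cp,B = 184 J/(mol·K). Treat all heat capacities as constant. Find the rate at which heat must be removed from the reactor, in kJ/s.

Q_out = 14.6 kJ/s

Extent of reaction ξ = 0.627 × 687 = 430.75 mol/h
Reaction term: ξ·ΔH°_rxn = 430.75 × -117 = -50398 kJ/h
Sensible, feed 100→25 °C: -10923 kJ/h
Outlet flows (mol/h): A 256.25, H₂ 256.25, B 430.75
Sensible, products 25→89.3 °C: 8589.4 kJ/h
Q = ΔH = -52732 kJ/h = -14.648 kW
Heat removed = 14.648 kJ/s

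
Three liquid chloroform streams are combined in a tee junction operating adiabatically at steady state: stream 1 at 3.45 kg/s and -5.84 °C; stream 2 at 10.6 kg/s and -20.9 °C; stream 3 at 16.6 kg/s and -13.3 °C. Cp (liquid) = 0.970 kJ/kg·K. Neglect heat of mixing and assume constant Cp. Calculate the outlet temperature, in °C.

T_out = -15.1 °C

Energy balance with Q = 0: Σ ṁᵢCp,ᵢ(T_out − Tᵢ) = 0
Σ ṁᵢCp,ᵢTᵢ = 3.45×0.970×-5.84 + 10.6×0.970×-20.9 + 16.6×0.970×-13.3 = -448.59
Σ ṁᵢCp,ᵢ = 3.45×0.970 + 10.6×0.970 + 16.6×0.970 = 29.73
T_out = -448.59 / 29.73 = -15.089 °C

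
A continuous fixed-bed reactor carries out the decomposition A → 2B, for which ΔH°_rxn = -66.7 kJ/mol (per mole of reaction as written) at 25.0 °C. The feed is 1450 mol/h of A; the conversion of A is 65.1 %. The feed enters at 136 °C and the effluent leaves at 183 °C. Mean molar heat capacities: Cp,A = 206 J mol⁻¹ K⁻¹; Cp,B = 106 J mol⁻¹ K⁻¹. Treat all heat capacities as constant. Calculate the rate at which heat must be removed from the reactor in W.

Extent of reaction ξ = 0.651 × 1450 = 943.95 mol/h
Reaction term: ξ·ΔH°_rxn = 943.95 × -66.7 = -62961 kJ/h
Sensible, feed 136→25 °C: -33156 kJ/h
Outlet flows (mol/h): A 506.05, B 1887.9
Sensible, products 25→183 °C: 48089 kJ/h
Q = ΔH = -48028 kJ/h = -13.341 kW
Heat removed = 13341 W

Q_out = 13300 W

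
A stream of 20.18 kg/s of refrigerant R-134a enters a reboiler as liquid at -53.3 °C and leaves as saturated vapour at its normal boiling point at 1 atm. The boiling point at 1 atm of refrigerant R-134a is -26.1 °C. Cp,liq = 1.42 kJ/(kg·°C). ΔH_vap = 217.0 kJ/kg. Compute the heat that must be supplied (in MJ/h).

liquid -53.3→-26.1 °C: 38.624 kJ/kg
vaporisation at -26.1 °C: 217 kJ/kg
Δh = 38.624 + 217 = 255.62 kJ/kg
Q = ṁ·Δh = 20.18 kg/s × 255.62 kJ/kg = 5158.5 kJ/s
|Q| = 5158.5 kW = 18571 MJ/h

Q = 18600 MJ/h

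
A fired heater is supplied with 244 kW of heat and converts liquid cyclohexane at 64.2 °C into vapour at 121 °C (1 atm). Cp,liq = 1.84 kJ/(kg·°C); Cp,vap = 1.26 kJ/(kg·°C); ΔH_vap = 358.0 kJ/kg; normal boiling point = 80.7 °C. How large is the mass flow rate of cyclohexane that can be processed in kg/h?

ṁ = 2000 kg/h

Δh = 1.84×(80.7−64.2) + 358.0 + 1.26×(121−80.7) = 439.14 kJ/kg
Q = 244 kW = 244 kJ/s = 878400 kJ/h
ṁ = Q/Δh = 878400 / 439.14 = 2000.3 kg/h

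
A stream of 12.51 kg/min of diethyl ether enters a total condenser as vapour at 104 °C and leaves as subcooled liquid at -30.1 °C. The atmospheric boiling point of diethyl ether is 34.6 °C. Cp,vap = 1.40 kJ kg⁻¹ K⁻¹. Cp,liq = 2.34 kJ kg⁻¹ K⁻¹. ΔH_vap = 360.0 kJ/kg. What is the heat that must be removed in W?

vapour 104→34.6 °C: -97.16 kJ/kg
condensation at 34.6 °C: -360 kJ/kg
liquid 34.6→-30.1 °C: -151.4 kJ/kg
Δh = -97.16 + -360 + -151.4 = -608.56 kJ/kg
Q = ṁ·Δh = 12.51 kg/min × -608.56 kJ/kg = -7613.1 kJ/min
|Q| = 126.88 kW = 126880 W

Q_c = 127000 W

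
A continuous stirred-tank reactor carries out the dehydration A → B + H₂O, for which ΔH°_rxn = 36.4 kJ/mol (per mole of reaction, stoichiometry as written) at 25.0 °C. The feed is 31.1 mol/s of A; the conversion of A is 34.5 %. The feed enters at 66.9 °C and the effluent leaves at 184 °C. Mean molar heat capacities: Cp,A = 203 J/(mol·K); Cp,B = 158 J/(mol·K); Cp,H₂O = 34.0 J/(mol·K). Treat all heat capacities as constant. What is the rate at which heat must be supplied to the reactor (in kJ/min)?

Q_in = 66700 kJ/min

Extent of reaction ξ = 0.345 × 31.1 = 10.729 mol/s
Reaction term: ξ·ΔH°_rxn = 10.729 × 36.4 = 390.55 kJ/s
Sensible, feed 66.9→25 °C: -264.53 kJ/s
Outlet flows (mol/s): A 20.37, B 10.729, H₂O 10.729
Sensible, products 25→184 °C: 985.05 kJ/s
Q = ΔH = 1111.1 kJ/s = 1111.1 kW
Heat supplied = 66665 kJ/min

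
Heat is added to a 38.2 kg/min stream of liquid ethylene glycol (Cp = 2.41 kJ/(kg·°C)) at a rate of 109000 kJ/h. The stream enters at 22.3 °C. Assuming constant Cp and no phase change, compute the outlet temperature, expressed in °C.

T_out = 42.0 °C

Q = 109000 kJ/h = 1816.7 kJ/min
ΔT = Q/(ṁ·Cp) = 1816.7/(38.2×2.41) = 19.733 K
T_out = 22.3 + 19.733 = 42.033 °C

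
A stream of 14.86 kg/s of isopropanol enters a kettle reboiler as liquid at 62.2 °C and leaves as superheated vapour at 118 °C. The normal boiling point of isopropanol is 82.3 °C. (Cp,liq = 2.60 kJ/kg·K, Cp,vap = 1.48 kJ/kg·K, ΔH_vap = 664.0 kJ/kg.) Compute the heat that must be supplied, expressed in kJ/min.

Q = 686000 kJ/min

liquid 62.2→82.3 °C: 52.26 kJ/kg
vaporisation at 82.3 °C: 664 kJ/kg
vapour 82.3→118 °C: 52.836 kJ/kg
Δh = 52.26 + 664 + 52.836 = 769.1 kJ/kg
Q = ṁ·Δh = 14.86 kg/s × 769.1 kJ/kg = 11429 kJ/s
|Q| = 11429 kW = 685730 kJ/min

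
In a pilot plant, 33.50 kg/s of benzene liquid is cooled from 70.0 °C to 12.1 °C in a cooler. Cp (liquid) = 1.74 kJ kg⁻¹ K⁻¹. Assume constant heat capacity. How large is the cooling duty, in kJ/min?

Q = ṁ·Cp·ΔT = 33.50 × 1.74 × (12.1 − 70.0) = -3375 kJ/s
Cooling duty = 202500 kJ/min

Q_c = 202000 kJ/min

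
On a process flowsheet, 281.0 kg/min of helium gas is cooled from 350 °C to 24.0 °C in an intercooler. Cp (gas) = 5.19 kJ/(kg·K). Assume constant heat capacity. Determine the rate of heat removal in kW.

Q_c = 7920 kW

Q = ṁ·Cp·ΔT = 281.0 × 5.19 × (24.0 − 350) = -475440 kJ/min
Converting: 475440 / 60 s = 7923.9 kW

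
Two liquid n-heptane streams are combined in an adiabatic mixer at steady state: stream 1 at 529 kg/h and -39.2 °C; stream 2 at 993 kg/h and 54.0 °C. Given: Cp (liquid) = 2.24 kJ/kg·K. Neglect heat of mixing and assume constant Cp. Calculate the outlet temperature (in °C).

No heat crosses the boundary, so H_out = H_in.
T_out = Σ ṁᵢCp,ᵢTᵢ / Σ ṁᵢCp,ᵢ
      = 73663 / 3409.3 = 21.607 °C

T_out = 21.6 °C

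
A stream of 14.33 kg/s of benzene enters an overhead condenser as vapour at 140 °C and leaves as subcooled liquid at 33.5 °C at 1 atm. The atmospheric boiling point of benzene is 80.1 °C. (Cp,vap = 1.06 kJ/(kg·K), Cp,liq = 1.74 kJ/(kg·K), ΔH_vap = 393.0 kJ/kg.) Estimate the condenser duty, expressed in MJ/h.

vapour 140→80.1 °C: -63.494 kJ/kg
condensation at 80.1 °C: -393 kJ/kg
liquid 80.1→33.5 °C: -81.084 kJ/kg
Δh = -63.494 + -393 + -81.084 = -537.58 kJ/kg
Q = ṁ·Δh = 14.33 kg/s × -537.58 kJ/kg = -7703.5 kJ/s
|Q| = 7703.5 kW = 27733 MJ/h

Q_c = 27700 MJ/h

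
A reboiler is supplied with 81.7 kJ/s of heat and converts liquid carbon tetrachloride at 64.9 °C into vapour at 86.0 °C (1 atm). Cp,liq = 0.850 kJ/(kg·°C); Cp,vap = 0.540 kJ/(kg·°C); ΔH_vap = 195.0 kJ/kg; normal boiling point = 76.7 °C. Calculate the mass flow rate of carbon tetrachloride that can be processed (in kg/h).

ṁ = 1400 kg/h

Δh = 0.850×(76.7−64.9) + 195.0 + 0.540×(86.0−76.7) = 210.05 kJ/kg
Q = 81.7 kJ/s = 81.7 kJ/s = 294120 kJ/h
ṁ = Q/Δh = 294120 / 210.05 = 1400.2 kg/h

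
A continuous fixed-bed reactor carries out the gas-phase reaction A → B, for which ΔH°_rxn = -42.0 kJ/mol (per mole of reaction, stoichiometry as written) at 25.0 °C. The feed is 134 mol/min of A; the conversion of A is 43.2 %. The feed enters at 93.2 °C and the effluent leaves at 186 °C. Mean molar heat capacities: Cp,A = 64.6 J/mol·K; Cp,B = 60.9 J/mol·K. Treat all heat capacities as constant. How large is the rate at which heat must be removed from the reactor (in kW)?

Q_out = 27.7 kW

Extent of reaction ξ = 0.432 × 134 = 57.888 mol/min
Reaction term: ξ·ΔH°_rxn = 57.888 × -42.0 = -2431.3 kJ/min
Sensible, feed 93.2→25 °C: -590.37 kJ/min
Outlet flows (mol/min): A 76.112, B 57.888
Sensible, products 25→186 °C: 1359.2 kJ/min
Q = ΔH = -1662.5 kJ/min = -27.708 kW
Heat removed = 27.708 kW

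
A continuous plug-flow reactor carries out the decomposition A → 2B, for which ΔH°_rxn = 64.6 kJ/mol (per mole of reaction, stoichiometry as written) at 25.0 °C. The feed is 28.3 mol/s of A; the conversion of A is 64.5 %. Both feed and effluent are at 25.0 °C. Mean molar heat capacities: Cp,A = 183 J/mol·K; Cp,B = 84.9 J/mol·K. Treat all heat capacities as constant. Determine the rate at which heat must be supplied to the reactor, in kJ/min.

Extent of reaction ξ = 0.645 × 28.3 = 18.254 mol/s
Reaction term: ξ·ΔH°_rxn = 18.254 × 64.6 = 1179.2 kJ/s
Q = ΔH = 1179.2 kJ/s = 1179.2 kW
Heat supplied = 70751 kJ/min

Q_in = 70800 kJ/min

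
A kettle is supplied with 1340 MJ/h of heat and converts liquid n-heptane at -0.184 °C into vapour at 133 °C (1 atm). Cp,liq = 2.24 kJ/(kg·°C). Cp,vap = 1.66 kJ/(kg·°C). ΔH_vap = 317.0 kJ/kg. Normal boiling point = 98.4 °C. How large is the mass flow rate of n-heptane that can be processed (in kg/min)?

Δh = 2.24×(98.4−-0.184) + 317.0 + 1.66×(133−98.4) = 595.26 kJ/kg
Q = 1340 MJ/h = 372.22 kJ/s = 22333 kJ/min
ṁ = Q/Δh = 22333 / 595.26 = 37.518 kg/min

ṁ = 37.5 kg/min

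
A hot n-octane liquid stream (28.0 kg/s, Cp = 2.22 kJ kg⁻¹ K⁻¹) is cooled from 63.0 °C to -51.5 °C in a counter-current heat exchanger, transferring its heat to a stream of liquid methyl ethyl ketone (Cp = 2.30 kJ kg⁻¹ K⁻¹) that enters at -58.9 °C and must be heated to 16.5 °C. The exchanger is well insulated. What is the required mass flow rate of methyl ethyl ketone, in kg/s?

Heat released by hot stream: Q = 28.0 × 2.22 × (63.0 − -51.5) = 7117.3 kJ/s
Energy balance on cold side (adiabatic exchanger): Q = ṁ_c·Cp_c·(T_c,out − T_c,in)
ṁ_c = 7117.3 / [2.30 × (16.5 − -58.9)] = 41.041 kg/s

ṁ_c = 41.0 kg/s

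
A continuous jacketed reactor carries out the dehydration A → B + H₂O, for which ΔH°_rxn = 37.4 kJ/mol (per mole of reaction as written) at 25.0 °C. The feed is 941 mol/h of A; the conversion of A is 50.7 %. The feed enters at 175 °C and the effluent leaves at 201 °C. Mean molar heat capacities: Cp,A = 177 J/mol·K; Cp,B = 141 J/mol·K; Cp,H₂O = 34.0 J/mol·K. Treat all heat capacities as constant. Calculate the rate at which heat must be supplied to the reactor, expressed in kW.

Extent of reaction ξ = 0.507 × 941 = 477.09 mol/h
Reaction term: ξ·ΔH°_rxn = 477.09 × 37.4 = 17843 kJ/h
Sensible, feed 175→25 °C: -24984 kJ/h
Outlet flows (mol/h): A 463.91, B 477.09, H₂O 477.09
Sensible, products 25→201 °C: 29146 kJ/h
Q = ΔH = 22006 kJ/h = 6.1127 kW
Heat supplied = 6.1127 kW

Q_in = 6.11 kW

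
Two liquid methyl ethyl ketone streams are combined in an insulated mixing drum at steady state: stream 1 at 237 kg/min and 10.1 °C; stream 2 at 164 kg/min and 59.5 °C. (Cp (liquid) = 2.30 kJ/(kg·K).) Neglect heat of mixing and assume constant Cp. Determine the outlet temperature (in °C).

No heat crosses the boundary, so H_out = H_in.
T_out = Σ ṁᵢCp,ᵢTᵢ / Σ ṁᵢCp,ᵢ
      = 27949 / 922.3 = 30.303 °C

T_out = 30.3 °C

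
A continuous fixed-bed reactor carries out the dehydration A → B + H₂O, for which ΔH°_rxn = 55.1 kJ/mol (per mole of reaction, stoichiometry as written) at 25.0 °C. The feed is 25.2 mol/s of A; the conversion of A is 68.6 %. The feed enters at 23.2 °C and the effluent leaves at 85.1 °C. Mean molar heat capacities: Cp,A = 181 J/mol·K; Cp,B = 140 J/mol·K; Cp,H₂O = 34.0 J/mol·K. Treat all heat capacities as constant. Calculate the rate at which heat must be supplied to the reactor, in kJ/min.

Q_in = 73700 kJ/min

Extent of reaction ξ = 0.686 × 25.2 = 17.287 mol/s
Reaction term: ξ·ΔH°_rxn = 17.287 × 55.1 = 952.52 kJ/s
Sensible, feed 23.2→25 °C: 8.2102 kJ/s
Outlet flows (mol/s): A 7.9128, B 17.287, H₂O 17.287
Sensible, products 25→85.1 °C: 266.86 kJ/s
Q = ΔH = 1227.6 kJ/s = 1227.6 kW
Heat supplied = 73655 kJ/min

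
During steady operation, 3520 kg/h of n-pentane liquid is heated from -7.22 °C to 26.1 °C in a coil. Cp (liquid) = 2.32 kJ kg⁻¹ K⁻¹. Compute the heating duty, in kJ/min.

Q = ṁ·Cp·ΔT = 3520 × 2.32 × (26.1 − -7.22) = 272100 kJ/h
Converting: 272100 / 3600 s = 75.585 kW
Heating duty = 4535.1 kJ/min

Q = 4540 kJ/min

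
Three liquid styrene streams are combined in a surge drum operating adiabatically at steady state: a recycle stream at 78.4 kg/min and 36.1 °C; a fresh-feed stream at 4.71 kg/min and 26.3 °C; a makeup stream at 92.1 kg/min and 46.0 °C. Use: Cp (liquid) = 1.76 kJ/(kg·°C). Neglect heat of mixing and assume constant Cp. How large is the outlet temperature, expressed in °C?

T_out = 41.0 °C

Energy balance with Q = 0: Σ ṁᵢCp,ᵢ(T_out − Tᵢ) = 0
T_out = Σ ṁᵢCp,ᵢTᵢ / Σ ṁᵢCp,ᵢ
      = 12656 / 308.37 = 41.041 °C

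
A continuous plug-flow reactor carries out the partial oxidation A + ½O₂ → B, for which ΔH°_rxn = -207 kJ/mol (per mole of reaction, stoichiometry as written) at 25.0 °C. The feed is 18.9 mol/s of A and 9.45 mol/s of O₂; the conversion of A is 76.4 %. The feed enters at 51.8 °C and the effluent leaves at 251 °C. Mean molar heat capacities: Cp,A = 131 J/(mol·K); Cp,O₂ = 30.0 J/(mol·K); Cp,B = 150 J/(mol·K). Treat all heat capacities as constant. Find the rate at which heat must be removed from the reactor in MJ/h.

Q_out = 8730 MJ/h

Extent of reaction ξ = 0.764 × 18.9 = 14.44 mol/s
Reaction term: ξ·ΔH°_rxn = 14.44 × -207 = -2989 kJ/s
Sensible, feed 51.8→25 °C: -73.952 kJ/s
Outlet flows (mol/s): A 4.4604, O₂ 2.2302, B 14.44
Sensible, products 25→251 °C: 636.68 kJ/s
Q = ΔH = -2426.3 kJ/s = -2426.3 kW
Heat removed = 8734.6 MJ/h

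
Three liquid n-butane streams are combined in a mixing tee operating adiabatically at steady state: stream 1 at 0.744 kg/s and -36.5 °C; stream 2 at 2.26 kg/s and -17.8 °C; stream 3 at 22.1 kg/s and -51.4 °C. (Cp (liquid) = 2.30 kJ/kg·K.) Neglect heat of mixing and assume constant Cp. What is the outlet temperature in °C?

Energy balance with Q = 0: Σ ṁᵢCp,ᵢ(T_out − Tᵢ) = 0
Σ ṁᵢCp,ᵢTᵢ = 0.744×2.30×-36.5 + 2.26×2.30×-17.8 + 22.1×2.30×-51.4 = -2767.6
Σ ṁᵢCp,ᵢ = 0.744×2.30 + 2.26×2.30 + 22.1×2.30 = 57.739
T_out = -2767.6 / 57.739 = -47.934 °C

T_out = -47.9 °C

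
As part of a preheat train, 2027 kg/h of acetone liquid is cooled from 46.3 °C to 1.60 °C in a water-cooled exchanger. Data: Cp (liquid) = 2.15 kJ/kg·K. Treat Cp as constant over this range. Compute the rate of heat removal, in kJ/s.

Q_c = 54.1 kJ/s

Q = ṁ·Cp·ΔT = 2027 × 2.15 × (1.60 − 46.3) = -194800 kJ/h
Converting: 194800 / 3600 s = 54.112 kW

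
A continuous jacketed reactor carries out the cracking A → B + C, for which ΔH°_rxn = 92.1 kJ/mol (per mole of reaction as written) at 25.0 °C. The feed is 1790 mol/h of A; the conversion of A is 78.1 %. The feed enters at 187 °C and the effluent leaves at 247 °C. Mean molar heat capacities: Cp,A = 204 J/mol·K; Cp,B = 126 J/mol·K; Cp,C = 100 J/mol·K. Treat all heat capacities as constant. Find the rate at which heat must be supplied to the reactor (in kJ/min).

Extent of reaction ξ = 0.781 × 1790 = 1398 mol/h
Reaction term: ξ·ΔH°_rxn = 1398 × 92.1 = 128750 kJ/h
Sensible, feed 187→25 °C: -59156 kJ/h
Outlet flows (mol/h): A 392.01, B 1398, C 1398
Sensible, products 25→247 °C: 87893 kJ/h
Q = ΔH = 157490 kJ/h = 43.748 kW
Heat supplied = 2624.9 kJ/min

Q_in = 2620 kJ/min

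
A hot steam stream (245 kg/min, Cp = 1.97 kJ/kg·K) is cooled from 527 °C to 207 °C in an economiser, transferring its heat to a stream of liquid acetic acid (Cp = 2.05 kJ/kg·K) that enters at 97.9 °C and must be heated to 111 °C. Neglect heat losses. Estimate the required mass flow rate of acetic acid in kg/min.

ṁ_c = 5750 kg/min

Heat released by hot stream: Q = 245 × 1.97 × (527 − 207) = 154450 kJ/min
Energy balance on cold side (adiabatic exchanger): Q = ṁ_c·Cp_c·(T_c,out − T_c,in)
ṁ_c = 154450 / [2.05 × (111 − 97.9)] = 5751.2 kg/min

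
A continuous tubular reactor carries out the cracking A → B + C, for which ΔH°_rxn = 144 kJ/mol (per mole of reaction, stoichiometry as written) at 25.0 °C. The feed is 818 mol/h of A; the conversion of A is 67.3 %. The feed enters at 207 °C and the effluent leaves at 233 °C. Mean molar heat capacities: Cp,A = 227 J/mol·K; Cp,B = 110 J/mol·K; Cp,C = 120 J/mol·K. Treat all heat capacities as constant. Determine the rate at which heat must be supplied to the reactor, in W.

Q_in = 23500 W

Extent of reaction ξ = 0.673 × 818 = 550.51 mol/h
Reaction term: ξ·ΔH°_rxn = 550.51 × 144 = 79274 kJ/h
Sensible, feed 207→25 °C: -33795 kJ/h
Outlet flows (mol/h): A 267.49, B 550.51, C 550.51
Sensible, products 25→233 °C: 38966 kJ/h
Q = ΔH = 84445 kJ/h = 23.457 kW
Heat supplied = 23457 W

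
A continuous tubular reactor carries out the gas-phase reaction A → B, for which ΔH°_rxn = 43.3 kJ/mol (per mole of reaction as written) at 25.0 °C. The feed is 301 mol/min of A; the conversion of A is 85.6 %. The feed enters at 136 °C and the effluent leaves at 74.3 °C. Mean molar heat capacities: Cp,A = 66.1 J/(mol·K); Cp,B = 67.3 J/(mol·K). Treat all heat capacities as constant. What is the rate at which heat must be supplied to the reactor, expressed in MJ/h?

Q_in = 597 MJ/h

Extent of reaction ξ = 0.856 × 301 = 257.66 mol/min
Reaction term: ξ·ΔH°_rxn = 257.66 × 43.3 = 11157 kJ/min
Sensible, feed 136→25 °C: -2208.5 kJ/min
Outlet flows (mol/min): A 43.344, B 257.66
Sensible, products 25→74.3 °C: 996.12 kJ/min
Q = ΔH = 9944.2 kJ/min = 165.74 kW
Heat supplied = 596.65 MJ/h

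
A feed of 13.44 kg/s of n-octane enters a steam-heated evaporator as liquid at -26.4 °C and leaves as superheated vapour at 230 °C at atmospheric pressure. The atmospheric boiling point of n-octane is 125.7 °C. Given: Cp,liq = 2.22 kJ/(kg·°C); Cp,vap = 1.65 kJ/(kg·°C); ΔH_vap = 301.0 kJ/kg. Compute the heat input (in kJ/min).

liquid -26.4→125.7 °C: 337.66 kJ/kg
vaporisation at 125.7 °C: 301 kJ/kg
vapour 125.7→230 °C: 172.09 kJ/kg
Δh = 337.66 + 301 + 172.09 = 810.76 kJ/kg
Q = ṁ·Δh = 13.44 kg/s × 810.76 kJ/kg = 10897 kJ/s
|Q| = 10897 kW = 653790 kJ/min

Q = 654000 kJ/min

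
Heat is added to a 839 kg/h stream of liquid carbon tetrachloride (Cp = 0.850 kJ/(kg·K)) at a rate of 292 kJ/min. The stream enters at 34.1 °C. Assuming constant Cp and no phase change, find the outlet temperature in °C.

T_out = 58.7 °C

Q = 292 kJ/min = 17520 kJ/h
ΔT = Q/(ṁ·Cp) = 17520/(839×0.850) = 24.567 K
T_out = 34.1 + 24.567 = 58.667 °C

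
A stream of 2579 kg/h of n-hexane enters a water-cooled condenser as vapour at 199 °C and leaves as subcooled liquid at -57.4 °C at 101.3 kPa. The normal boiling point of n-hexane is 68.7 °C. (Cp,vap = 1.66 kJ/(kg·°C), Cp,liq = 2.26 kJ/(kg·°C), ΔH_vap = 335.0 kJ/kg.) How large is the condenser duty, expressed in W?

Q_c = 599000 W

vapour 199→68.7 °C: -216.3 kJ/kg
condensation at 68.7 °C: -335 kJ/kg
liquid 68.7→-57.4 °C: -284.99 kJ/kg
Δh = -216.3 + -335 + -284.99 = -836.28 kJ/kg
Q = ṁ·Δh = 2579 kg/h × -836.28 kJ/kg = -2.1568e+06 kJ/h
|Q| = 599.1 kW = 599100 W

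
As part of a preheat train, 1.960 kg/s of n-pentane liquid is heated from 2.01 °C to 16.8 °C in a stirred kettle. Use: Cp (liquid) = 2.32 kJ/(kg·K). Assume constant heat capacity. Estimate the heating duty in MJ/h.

Q = ṁ·Cp·ΔT = 1.960 × 2.32 × (16.8 − 2.01) = 67.253 kJ/s
Heating duty = 242.11 MJ/h

Q = 242 MJ/h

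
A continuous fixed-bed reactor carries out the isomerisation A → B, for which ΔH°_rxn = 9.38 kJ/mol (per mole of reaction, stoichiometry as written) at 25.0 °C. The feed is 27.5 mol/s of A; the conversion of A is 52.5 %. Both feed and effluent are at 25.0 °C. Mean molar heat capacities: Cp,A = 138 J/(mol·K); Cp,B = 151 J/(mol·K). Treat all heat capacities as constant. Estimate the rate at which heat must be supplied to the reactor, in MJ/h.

Q_in = 488 MJ/h

Extent of reaction ξ = 0.525 × 27.5 = 14.438 mol/s
Reaction term: ξ·ΔH°_rxn = 14.438 × 9.38 = 135.42 kJ/s
Q = ΔH = 135.42 kJ/s = 135.42 kW
Heat supplied = 487.53 MJ/h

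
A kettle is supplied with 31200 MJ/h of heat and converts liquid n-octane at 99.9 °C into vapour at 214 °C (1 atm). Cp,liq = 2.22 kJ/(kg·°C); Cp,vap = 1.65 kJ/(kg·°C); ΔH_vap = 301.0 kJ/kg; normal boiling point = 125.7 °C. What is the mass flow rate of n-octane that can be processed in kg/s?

ṁ = 17.2 kg/s

Δh = 2.22×(125.7−99.9) + 301.0 + 1.65×(214−125.7) = 503.97 kJ/kg
Q = 31200 MJ/h = 8666.7 kJ/s = 8666.7 kJ/s
ṁ = Q/Δh = 8666.7 / 503.97 = 17.197 kg/s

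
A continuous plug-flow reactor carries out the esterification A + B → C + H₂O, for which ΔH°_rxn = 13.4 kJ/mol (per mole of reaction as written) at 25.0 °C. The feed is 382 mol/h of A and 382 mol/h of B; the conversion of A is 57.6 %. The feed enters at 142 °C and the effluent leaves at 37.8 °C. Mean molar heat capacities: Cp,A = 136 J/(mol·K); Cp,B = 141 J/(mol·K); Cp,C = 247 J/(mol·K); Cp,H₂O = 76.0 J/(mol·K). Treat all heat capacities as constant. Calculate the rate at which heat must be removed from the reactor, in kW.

Extent of reaction ξ = 0.576 × 382 = 220.03 mol/h
Reaction term: ξ·ΔH°_rxn = 220.03 × 13.4 = 2948.4 kJ/h
Sensible, feed 142→25 °C: -12380 kJ/h
Outlet flows (mol/h): A 161.97, B 161.97, C 220.03, H₂O 220.03
Sensible, products 25→37.8 °C: 1484 kJ/h
Q = ΔH = -7947.8 kJ/h = -2.2077 kW
Heat removed = 2.2077 kW

Q_out = 2.21 kW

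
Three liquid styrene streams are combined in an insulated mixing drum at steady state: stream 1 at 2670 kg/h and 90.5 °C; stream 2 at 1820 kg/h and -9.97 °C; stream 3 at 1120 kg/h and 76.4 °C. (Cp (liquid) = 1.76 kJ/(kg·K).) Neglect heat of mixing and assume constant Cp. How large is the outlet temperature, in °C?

No heat crosses the boundary, so H_out = H_in.
T_out = Σ ṁᵢCp,ᵢTᵢ / Σ ṁᵢCp,ᵢ
      = 543940 / 9873.6 = 55.09 °C

T_out = 55.1 °C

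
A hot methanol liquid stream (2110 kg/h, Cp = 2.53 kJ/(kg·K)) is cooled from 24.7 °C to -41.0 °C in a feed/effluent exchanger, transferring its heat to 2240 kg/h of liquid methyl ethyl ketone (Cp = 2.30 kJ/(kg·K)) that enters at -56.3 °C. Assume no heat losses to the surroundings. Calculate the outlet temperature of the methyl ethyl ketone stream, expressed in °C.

T_c,out = 11.8 °C

Heat released by hot stream: Q = 2110 × 2.53 × (24.7 − -41.0) = 350730 kJ/h
Energy balance on cold side (adiabatic exchanger): Q = ṁ_c·Cp_c·(T_c,out − T_c,in)
T_c,out = -56.3 + 350730/(2240 × 2.30) = 11.776 °C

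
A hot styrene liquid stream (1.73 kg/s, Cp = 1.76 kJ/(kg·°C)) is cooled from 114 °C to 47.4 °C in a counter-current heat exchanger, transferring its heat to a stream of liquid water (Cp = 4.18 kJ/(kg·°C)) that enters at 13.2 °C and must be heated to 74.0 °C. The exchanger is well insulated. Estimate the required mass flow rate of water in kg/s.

Heat released by hot stream: Q = 1.73 × 1.76 × (114 − 47.4) = 202.78 kJ/s
Energy balance on cold side (adiabatic exchanger): Q = ṁ_c·Cp_c·(T_c,out − T_c,in)
ṁ_c = 202.78 / [4.18 × (74.0 − 13.2)] = 0.79791 kg/s

ṁ_c = 0.798 kg/s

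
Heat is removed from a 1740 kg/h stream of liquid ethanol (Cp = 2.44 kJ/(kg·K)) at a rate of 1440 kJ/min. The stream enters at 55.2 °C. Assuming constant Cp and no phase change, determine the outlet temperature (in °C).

Q = 1440 kJ/min = 86400 kJ/h
ΔT = Q/(ṁ·Cp) = 86400/(1740×2.44) = 20.35 K
T_out = 55.2 − 20.35 = 34.85 °C

T_out = 34.8 °C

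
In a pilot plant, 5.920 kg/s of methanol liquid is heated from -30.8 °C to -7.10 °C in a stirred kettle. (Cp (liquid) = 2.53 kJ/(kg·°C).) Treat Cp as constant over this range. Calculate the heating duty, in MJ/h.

Q = ṁ·Cp·ΔT = 5.920 × 2.53 × (-7.10 − -30.8) = 354.97 kJ/s
Heating duty = 1277.9 MJ/h

Q = 1280 MJ/h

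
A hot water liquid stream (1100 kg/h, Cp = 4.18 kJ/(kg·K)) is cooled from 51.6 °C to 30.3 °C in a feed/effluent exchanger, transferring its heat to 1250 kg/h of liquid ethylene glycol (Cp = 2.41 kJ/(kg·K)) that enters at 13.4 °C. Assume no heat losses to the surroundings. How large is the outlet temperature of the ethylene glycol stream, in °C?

Heat released by hot stream: Q = 1100 × 4.18 × (51.6 − 30.3) = 97937 kJ/h
Energy balance on cold side (adiabatic exchanger): Q = ṁ_c·Cp_c·(T_c,out − T_c,in)
T_c,out = 13.4 + 97937/(1250 × 2.41) = 45.91 °C

T_c,out = 45.9 °C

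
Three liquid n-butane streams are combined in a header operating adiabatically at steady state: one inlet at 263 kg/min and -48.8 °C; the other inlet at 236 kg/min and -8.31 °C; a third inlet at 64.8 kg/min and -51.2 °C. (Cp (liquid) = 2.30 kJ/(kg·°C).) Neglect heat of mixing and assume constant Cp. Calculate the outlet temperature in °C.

Energy balance with Q = 0: Σ ṁᵢCp,ᵢ(T_out − Tᵢ) = 0
Σ ṁᵢCp,ᵢTᵢ = 263×2.30×-48.8 + 236×2.30×-8.31 + 64.8×2.30×-51.2 = -41661
Σ ṁᵢCp,ᵢ = 263×2.30 + 236×2.30 + 64.8×2.30 = 1296.7
T_out = -41661 / 1296.7 = -32.127 °C

T_out = -32.1 °C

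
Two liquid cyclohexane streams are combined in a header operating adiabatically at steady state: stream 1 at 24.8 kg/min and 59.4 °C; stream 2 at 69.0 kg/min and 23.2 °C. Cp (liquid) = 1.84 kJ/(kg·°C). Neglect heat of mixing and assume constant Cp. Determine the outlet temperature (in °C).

T_out = 32.8 °C

No heat crosses the boundary, so H_out = H_in.
T_out = Σ ṁᵢCp,ᵢTᵢ / Σ ṁᵢCp,ᵢ
      = 5656 / 172.59 = 32.771 °C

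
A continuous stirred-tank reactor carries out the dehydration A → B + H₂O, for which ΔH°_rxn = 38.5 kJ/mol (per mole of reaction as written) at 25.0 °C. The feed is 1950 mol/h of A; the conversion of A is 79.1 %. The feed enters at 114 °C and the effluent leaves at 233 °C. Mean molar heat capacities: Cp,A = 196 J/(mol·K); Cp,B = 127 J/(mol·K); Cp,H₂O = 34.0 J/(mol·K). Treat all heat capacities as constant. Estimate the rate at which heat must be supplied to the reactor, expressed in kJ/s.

Q_in = 26.0 kJ/s

Extent of reaction ξ = 0.791 × 1950 = 1542.5 mol/h
Reaction term: ξ·ΔH°_rxn = 1542.5 × 38.5 = 59384 kJ/h
Sensible, feed 114→25 °C: -34016 kJ/h
Outlet flows (mol/h): A 407.55, B 1542.5, H₂O 1542.5
Sensible, products 25→233 °C: 68269 kJ/h
Q = ΔH = 93637 kJ/h = 26.01 kW
Heat supplied = 26.01 kJ/s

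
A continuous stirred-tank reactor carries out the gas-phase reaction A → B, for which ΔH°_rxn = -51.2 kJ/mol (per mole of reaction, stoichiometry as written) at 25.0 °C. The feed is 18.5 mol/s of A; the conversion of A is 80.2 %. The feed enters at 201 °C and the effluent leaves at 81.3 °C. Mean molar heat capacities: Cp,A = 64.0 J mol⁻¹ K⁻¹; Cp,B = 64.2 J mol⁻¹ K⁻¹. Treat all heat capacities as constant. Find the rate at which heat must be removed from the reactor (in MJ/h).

Extent of reaction ξ = 0.802 × 18.5 = 14.837 mol/s
Reaction term: ξ·ΔH°_rxn = 14.837 × -51.2 = -759.65 kJ/s
Sensible, feed 201→25 °C: -208.38 kJ/s
Outlet flows (mol/s): A 3.663, B 14.837
Sensible, products 25→81.3 °C: 66.826 kJ/s
Q = ΔH = -901.21 kJ/s = -901.21 kW
Heat removed = 3244.4 MJ/h

Q_out = 3240 MJ/h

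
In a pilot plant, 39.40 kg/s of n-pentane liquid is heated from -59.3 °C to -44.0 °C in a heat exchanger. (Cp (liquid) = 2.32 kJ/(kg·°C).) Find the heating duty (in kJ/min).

Q = 83900 kJ/min

Q = ṁ·Cp·ΔT = 39.40 × 2.32 × (-44.0 − -59.3) = 1398.5 kJ/s
Heating duty = 83913 kJ/min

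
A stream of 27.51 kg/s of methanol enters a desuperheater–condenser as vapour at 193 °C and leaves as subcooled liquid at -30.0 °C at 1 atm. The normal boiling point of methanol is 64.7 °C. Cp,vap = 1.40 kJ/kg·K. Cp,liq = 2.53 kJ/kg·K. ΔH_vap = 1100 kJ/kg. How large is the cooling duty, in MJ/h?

vapour 193→64.7 °C: -179.62 kJ/kg
condensation at 64.7 °C: -1100 kJ/kg
liquid 64.7→-30.0 °C: -239.59 kJ/kg
Δh = -179.62 + -1100 + -239.59 = -1519.2 kJ/kg
Q = ṁ·Δh = 27.51 kg/s × -1519.2 kJ/kg = -41793 kJ/s
|Q| = 41793 kW = 150460 MJ/h

Q_c = 150000 MJ/h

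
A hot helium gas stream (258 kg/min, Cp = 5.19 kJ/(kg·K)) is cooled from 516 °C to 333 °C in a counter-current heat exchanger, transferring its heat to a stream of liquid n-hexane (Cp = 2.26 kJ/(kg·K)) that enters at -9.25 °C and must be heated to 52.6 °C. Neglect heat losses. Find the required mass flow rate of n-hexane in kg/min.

Heat released by hot stream: Q = 258 × 5.19 × (516 − 333) = 245040 kJ/min
Energy balance on cold side (adiabatic exchanger): Q = ṁ_c·Cp_c·(T_c,out − T_c,in)
ṁ_c = 245040 / [2.26 × (52.6 − -9.25)] = 1753 kg/min

ṁ_c = 1750 kg/min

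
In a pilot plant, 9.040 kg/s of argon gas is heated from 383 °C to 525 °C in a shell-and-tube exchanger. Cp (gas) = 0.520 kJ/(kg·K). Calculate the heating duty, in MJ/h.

Q = ṁ·Cp·ΔT = 9.040 × 0.520 × (525 − 383) = 667.51 kJ/s
Heating duty = 2403 MJ/h

Q = 2400 MJ/h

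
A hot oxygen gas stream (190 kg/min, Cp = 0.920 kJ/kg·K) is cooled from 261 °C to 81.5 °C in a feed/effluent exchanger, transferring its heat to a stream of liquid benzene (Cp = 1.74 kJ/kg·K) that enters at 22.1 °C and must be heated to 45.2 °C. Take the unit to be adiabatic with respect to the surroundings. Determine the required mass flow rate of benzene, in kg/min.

Heat released by hot stream: Q = 190 × 0.920 × (261 − 81.5) = 31377 kJ/min
Energy balance on cold side (adiabatic exchanger): Q = ṁ_c·Cp_c·(T_c,out − T_c,in)
ṁ_c = 31377 / [1.74 × (45.2 − 22.1)] = 780.63 kg/min

ṁ_c = 781 kg/min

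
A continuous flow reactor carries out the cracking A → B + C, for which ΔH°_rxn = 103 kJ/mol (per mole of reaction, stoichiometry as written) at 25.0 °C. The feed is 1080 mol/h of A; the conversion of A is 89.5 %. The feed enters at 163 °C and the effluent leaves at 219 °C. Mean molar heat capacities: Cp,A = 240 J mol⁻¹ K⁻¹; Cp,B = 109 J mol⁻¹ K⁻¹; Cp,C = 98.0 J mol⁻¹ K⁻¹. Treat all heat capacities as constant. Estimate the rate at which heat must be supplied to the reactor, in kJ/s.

Q_in = 30.0 kJ/s

Extent of reaction ξ = 0.895 × 1080 = 966.6 mol/h
Reaction term: ξ·ΔH°_rxn = 966.6 × 103 = 99560 kJ/h
Sensible, feed 163→25 °C: -35770 kJ/h
Outlet flows (mol/h): A 113.4, B 966.6, C 966.6
Sensible, products 25→219 °C: 44097 kJ/h
Q = ΔH = 107890 kJ/h = 29.969 kW
Heat supplied = 29.969 kJ/s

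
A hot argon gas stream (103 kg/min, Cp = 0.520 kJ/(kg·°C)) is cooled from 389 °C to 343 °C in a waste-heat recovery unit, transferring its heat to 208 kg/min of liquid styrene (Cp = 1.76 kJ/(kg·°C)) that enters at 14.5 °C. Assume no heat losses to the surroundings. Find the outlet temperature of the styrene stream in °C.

Heat released by hot stream: Q = 103 × 0.520 × (389 − 343) = 2463.8 kJ/min
Energy balance on cold side (adiabatic exchanger): Q = ṁ_c·Cp_c·(T_c,out − T_c,in)
T_c,out = 14.5 + 2463.8/(208 × 1.76) = 21.23 °C

T_c,out = 21.2 °C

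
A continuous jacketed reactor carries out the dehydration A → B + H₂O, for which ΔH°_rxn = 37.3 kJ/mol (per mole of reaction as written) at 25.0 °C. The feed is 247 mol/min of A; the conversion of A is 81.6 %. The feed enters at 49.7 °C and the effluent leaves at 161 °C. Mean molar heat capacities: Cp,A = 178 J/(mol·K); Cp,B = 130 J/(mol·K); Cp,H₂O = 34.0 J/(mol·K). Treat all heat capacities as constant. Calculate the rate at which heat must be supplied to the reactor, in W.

Q_in = 200000 W

Extent of reaction ξ = 0.816 × 247 = 201.55 mol/min
Reaction term: ξ·ΔH°_rxn = 201.55 × 37.3 = 7517.9 kJ/min
Sensible, feed 49.7→25 °C: -1086 kJ/min
Outlet flows (mol/min): A 45.448, B 201.55, H₂O 201.55
Sensible, products 25→161 °C: 5595.6 kJ/min
Q = ΔH = 12028 kJ/min = 200.46 kW
Heat supplied = 200460 W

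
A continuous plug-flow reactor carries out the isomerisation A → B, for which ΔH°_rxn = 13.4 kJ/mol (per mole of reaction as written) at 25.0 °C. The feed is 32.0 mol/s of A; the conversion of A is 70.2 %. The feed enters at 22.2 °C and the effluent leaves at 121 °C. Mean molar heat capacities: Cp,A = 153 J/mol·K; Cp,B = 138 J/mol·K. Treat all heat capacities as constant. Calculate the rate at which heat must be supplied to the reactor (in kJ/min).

Q_in = 45100 kJ/min

Extent of reaction ξ = 0.702 × 32.0 = 22.464 mol/s
Reaction term: ξ·ΔH°_rxn = 22.464 × 13.4 = 301.02 kJ/s
Sensible, feed 22.2→25 °C: 13.709 kJ/s
Outlet flows (mol/s): A 9.536, B 22.464
Sensible, products 25→121 °C: 437.67 kJ/s
Q = ΔH = 752.39 kJ/s = 752.39 kW
Heat supplied = 45144 kJ/min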